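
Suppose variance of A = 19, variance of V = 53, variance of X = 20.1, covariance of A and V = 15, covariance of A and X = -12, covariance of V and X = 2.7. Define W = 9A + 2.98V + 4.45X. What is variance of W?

variance of W = 2322.70085

variance of W = a²·variance of A + b²·variance of V + c²·variance of X + 2ab·covariance of A and V + 2ac·covariance of A and X + 2bc·covariance of V and X, with a = 9, b = 2.98, c = 4.45.
= 1539 + 470.6612 + 398.03025 + 804.6 + (-961.2) + 71.6094
= 2322.70085.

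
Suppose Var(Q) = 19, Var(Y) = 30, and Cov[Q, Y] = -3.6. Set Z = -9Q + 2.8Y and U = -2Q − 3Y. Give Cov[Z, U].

By bilinearity, Cov[Z, U] = ac·Var(Q) + bd·Var(Y) + (ad+bc)·Cov[Q, Y], with a=-9, b=2.8, c=-2, d=-3.
ac·Var(Q) = (-9)·(-2)·19 = 342
bd·Var(Y) = 2.8·(-3)·30 = -252
(ad+bc)·Cov[Q, Y] = (21.4)·(-3.6) = -77.04
Cov[Z, U] = 342 + (-252) + (-77.04) = 12.96.

Cov[Z, U] = 12.96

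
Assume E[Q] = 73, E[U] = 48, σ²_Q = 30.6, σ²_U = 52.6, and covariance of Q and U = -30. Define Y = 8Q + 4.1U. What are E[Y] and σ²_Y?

E[Y] = 780.8, σ²_Y = 874.606

E[Y] = 8·E[Q] + 4.1·E[U] = 8·73 + 4.1·48 = 780.8.
σ²_Y = a²·σ²_Q + b²·σ²_U + 2ab·covariance of Q and U with a = 8, b = 4.1.
= 8²·30.6 + 4.1²·52.6 + 2·8·4.1·(-30)
= 1958.4 + 884.206 + (-1968) = 874.606.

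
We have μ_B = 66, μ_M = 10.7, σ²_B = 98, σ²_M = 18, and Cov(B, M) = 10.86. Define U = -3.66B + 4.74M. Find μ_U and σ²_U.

μ_U = (-3.66)·μ_B + 4.74·μ_M = (-3.66)·66 + 4.74·10.7 = -190.842.
σ²_U = a²·σ²_B + b²·σ²_M + 2ab·Cov(B, M) with a = -3.66, b = 4.74.
= (-3.66)²·98 + 4.74²·18 + 2·(-3.66)·4.74·10.86
= 1312.7688 + 404.4168 + (-376.807248) = 1340.378352.

μ_U = -190.842, σ²_U = 1340.378352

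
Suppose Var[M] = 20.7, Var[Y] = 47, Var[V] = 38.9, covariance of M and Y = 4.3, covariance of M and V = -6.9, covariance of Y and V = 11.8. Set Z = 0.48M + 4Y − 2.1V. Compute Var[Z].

Var[Z] = 760.50068

Var[Z] = a²·Var[M] + b²·Var[Y] + c²·Var[V] + 2ab·covariance of M and Y + 2ac·covariance of M and V + 2bc·covariance of Y and V, with a = 0.48, b = 4, c = -2.1.
= 4.76928 + 752 + 171.549 + 16.512 + 13.9104 + (-198.24)
= 760.50068.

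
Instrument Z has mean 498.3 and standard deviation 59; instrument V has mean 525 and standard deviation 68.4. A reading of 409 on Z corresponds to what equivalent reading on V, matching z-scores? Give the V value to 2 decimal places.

V = 421.47

z = (409 − 498.3)/59 ≈ -1.5136.
V = 525 + z·68.4 = 525 + (409 − 498.3)·68.4/59 ≈ 421.47.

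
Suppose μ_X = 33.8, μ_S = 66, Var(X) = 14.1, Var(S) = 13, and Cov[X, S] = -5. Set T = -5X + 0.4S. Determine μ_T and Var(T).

μ_T = -142.6, Var(T) = 374.58

μ_T = (-5)·μ_X + 0.4·μ_S = (-5)·33.8 + 0.4·66 = -142.6.
Var(T) = a²·Var(X) + b²·Var(S) + 2ab·Cov[X, S] with a = -5, b = 0.4.
= (-5)²·14.1 + 0.4²·13 + 2·(-5)·0.4·(-5)
= 352.5 + 2.08 + 20 = 374.58.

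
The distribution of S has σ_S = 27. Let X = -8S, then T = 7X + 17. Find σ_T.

σ_T = 1512

σ_X = |-8|·27 = 216.
σ_T = |7|·216 = 1512.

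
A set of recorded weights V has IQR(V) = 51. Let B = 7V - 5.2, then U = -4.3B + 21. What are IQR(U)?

IQR(B) = |7|·51 = 357.
IQR(U) = |-4.3|·357 = 1535.1.

IQR(U) = 1535.1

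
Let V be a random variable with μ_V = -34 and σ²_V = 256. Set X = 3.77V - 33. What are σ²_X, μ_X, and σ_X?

X = 3.77V - 33 is linear with a = 3.77, b = -33.
σ²_X = a²·σ²_V = 3.77²·256 = 3638.5024 (the additive constant -33 does not affect variance).
μ_X = a·μ_V + b = 3.77·(-34) + (-33) = -161.18.
σ_V = √256 = 16.
σ_X = |a|·σ_V = |3.77|·16 = 60.32.

σ²_X = 3638.5024, μ_X = -161.18, σ_X = 60.32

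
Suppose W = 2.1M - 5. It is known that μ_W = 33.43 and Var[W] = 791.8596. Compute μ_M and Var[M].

From W = 2.1M - 5: μ_W = a·μ_M + b, so μ_M = (μ_W − b)/a = (33.43 − (-5))/2.1 = 18.3.
Var[W] = a²·Var[M], so Var[M] = 791.8596/2.1² = 179.56.

μ_M = 18.3, Var[M] = 179.56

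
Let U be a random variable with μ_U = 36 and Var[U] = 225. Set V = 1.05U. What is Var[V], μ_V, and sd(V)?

Var[V] = 248.0625, μ_V = 37.8, sd(V) = 15.75

V = 1.05U is linear with a = 1.05, b = 0.
Var[V] = a²·Var[U] = 1.05²·225 = 248.0625.
μ_V = a·μ_U + b = 1.05·36 = 37.8.
sd(U) = √225 = 15.
sd(V) = |a|·sd(U) = |1.05|·15 = 15.75.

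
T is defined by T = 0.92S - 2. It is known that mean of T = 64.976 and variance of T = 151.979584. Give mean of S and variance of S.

mean of S = 72.8, variance of S = 179.56

From T = 0.92S - 2: mean of T = a·mean of S + b, so mean of S = (mean of T − b)/a = (64.976 − (-2))/0.92 = 72.8.
variance of T = a²·variance of S, so variance of S = 151.979584/0.92² = 179.56.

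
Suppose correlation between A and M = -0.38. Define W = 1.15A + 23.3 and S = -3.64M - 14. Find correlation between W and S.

Linear rescalings preserve |correlation|; the slopes 1.15 and -3.64 have opposite signs, so the correlation flips sign: correlation between W and S = −correlation between A and M = 0.38.

correlation between W and S = 0.38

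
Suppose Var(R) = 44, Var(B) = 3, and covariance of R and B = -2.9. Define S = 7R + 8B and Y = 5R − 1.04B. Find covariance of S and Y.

covariance of S and Y = 1420.152

By bilinearity, covariance of S and Y = ac·Var(R) + bd·Var(B) + (ad+bc)·covariance of R and B, with a=7, b=8, c=5, d=-1.04.
ac·Var(R) = 7·5·44 = 1540
bd·Var(B) = 8·(-1.04)·3 = -24.96
(ad+bc)·covariance of R and B = (32.72)·(-2.9) = -94.888
covariance of S and Y = 1540 + (-24.96) + (-94.888) = 1420.152.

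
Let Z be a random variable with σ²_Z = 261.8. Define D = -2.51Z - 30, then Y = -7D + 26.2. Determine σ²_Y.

σ²_Y = 80818.94282

σ²_D = (-2.51)²·261.8 = 1649.36618.
σ²_Y = (-7)²·1649.36618 = 80818.94282.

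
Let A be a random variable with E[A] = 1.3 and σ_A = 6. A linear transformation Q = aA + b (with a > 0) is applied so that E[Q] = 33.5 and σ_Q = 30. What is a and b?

σ_Q = a·σ_A (a > 0), so a = 30/6 = 5.
E[Q] = a·E[A] + b, so b = 33.5 − 5·1.3 = 27.

a = 5, b = 27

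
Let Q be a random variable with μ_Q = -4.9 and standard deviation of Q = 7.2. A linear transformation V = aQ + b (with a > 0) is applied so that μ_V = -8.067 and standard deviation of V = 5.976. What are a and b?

a = 0.83, b = -4

standard deviation of V = a·standard deviation of Q (a > 0), so a = 5.976/7.2 = 0.83.
μ_V = a·μ_Q + b, so b = -8.067 − 0.83·(-4.9) = -4.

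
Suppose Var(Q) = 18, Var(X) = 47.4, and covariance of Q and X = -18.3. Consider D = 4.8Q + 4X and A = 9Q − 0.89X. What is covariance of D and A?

covariance of D and A = 28.2336

By bilinearity, covariance of D and A = ac·Var(Q) + bd·Var(X) + (ad+bc)·covariance of Q and X, with a=4.8, b=4, c=9, d=-0.89.
ac·Var(Q) = 4.8·9·18 = 777.6
bd·Var(X) = 4·(-0.89)·47.4 = -168.744
(ad+bc)·covariance of Q and X = (31.728)·(-18.3) = -580.6224
covariance of D and A = 777.6 + (-168.744) + (-580.6224) = 28.2336.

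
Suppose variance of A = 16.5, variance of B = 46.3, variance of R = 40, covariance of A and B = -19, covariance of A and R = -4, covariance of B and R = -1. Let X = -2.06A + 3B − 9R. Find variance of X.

variance of X = a²·variance of A + b²·variance of B + c²·variance of R + 2ab·covariance of A and B + 2ac·covariance of A and R + 2bc·covariance of B and R, with a = -2.06, b = 3, c = -9.
= 70.0194 + 416.7 + 3240 + 234.84 + (-148.32) + 54
= 3867.2394.

variance of X = 3867.2394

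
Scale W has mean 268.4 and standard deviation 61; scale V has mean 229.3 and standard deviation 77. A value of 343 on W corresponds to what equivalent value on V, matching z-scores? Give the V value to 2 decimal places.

V = 323.47

z = (343 − 268.4)/61 ≈ 1.223.
V = 229.3 + z·77 = 229.3 + (343 − 268.4)·77/61 ≈ 323.47.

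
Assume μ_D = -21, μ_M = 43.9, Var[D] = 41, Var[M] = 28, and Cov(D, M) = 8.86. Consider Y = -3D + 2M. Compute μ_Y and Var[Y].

μ_Y = (-3)·μ_D + 2·μ_M = (-3)·(-21) + 2·43.9 = 150.8.
Var[Y] = a²·Var[D] + b²·Var[M] + 2ab·Cov(D, M) with a = -3, b = 2.
= (-3)²·41 + 2²·28 + 2·(-3)·2·8.86
= 369 + 112 + (-106.32) = 374.68.

μ_Y = 150.8, Var[Y] = 374.68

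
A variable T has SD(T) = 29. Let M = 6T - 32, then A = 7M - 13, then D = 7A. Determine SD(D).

SD(D) = 8526

SD(M) = |6|·29 = 174.
SD(A) = |7|·174 = 1218.
SD(D) = |7|·1218 = 8526.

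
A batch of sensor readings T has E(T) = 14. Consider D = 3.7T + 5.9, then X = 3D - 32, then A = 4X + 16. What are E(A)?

E(A) = 580.4

E(D) = 3.7·14 + 5.9 = 57.7.
E(X) = 3·57.7 + (-32) = 141.1.
E(A) = 4·141.1 + 16 = 580.4.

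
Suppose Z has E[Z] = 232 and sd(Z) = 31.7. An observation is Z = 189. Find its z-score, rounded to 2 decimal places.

z = (Z − E[Z]) / sd(Z) = (189 − 232) / 31.7 ≈ -1.36.

z = -1.36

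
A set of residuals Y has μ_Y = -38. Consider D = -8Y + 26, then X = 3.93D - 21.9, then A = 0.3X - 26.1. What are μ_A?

μ_D = (-8)·(-38) + 26 = 330.
μ_X = 3.93·330 + (-21.9) = 1275.
μ_A = 0.3·1275 + (-26.1) = 356.4.

μ_A = 356.4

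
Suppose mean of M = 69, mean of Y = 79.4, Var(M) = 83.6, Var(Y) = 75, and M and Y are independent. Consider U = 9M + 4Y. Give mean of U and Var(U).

mean of U = 938.6, Var(U) = 7971.6

mean of U = 9·mean of M + 4·mean of Y = 9·69 + 4·79.4 = 938.6.
Var(U) = a²·Var(M) + b²·Var(Y) + 2ab·covariance of M and Y with a = 9, b = 4.
Independence gives covariance of M and Y = 0.
= 9²·83.6 + 4²·75 + 2·9·4·0
= 6771.6 + 1200 + 0 = 7971.6.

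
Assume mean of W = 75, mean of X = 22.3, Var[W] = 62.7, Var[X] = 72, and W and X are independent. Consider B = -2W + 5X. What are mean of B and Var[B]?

mean of B = -38.5, Var[B] = 2050.8

mean of B = (-2)·mean of W + 5·mean of X = (-2)·75 + 5·22.3 = -38.5.
Var[B] = a²·Var[W] + b²·Var[X] + 2ab·Cov[W, X] with a = -2, b = 5.
Independence gives Cov[W, X] = 0.
= (-2)²·62.7 + 5²·72 + 2·(-2)·5·0
= 250.8 + 1800 + 0 = 2050.8.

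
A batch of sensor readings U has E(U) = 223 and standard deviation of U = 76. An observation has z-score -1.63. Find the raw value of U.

U = 99.12

U = E(U) + z·standard deviation of U = 223 + (-1.63)·76 = 99.12.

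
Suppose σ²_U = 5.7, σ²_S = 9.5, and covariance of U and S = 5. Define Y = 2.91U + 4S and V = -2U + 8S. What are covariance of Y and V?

covariance of Y and V = 347.226

By bilinearity, covariance of Y and V = ac·σ²_U + bd·σ²_S + (ad+bc)·covariance of U and S, with a=2.91, b=4, c=-2, d=8.
ac·σ²_U = 2.91·(-2)·5.7 = -33.174
bd·σ²_S = 4·8·9.5 = 304
(ad+bc)·covariance of U and S = (15.28)·5 = 76.4
covariance of Y and V = -33.174 + 304 + 76.4 = 347.226.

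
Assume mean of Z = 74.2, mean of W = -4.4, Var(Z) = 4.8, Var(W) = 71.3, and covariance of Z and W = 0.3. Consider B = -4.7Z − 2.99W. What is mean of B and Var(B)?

mean of B = -335.584, Var(B) = 751.89293

mean of B = (-4.7)·mean of Z + (-2.99)·mean of W = (-4.7)·74.2 + (-2.99)·(-4.4) = -335.584.
Var(B) = a²·Var(Z) + b²·Var(W) + 2ab·covariance of Z and W with a = -4.7, b = -2.99.
= (-4.7)²·4.8 + (-2.99)²·71.3 + 2·(-4.7)·(-2.99)·0.3
= 106.032 + 637.42913 + 8.4318 = 751.89293.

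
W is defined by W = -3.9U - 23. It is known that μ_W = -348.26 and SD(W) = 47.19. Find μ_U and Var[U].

From W = -3.9U - 23: μ_W = a·μ_U + b, so μ_U = (μ_W − b)/a = (-348.26 − (-23))/(-3.9) = 83.4.
Var[W] = 47.19² = 2226.8961.
Var[W] = a²·Var[U], so Var[U] = 2226.8961/(-3.9)² = 146.41.

μ_U = 83.4, Var[U] = 146.41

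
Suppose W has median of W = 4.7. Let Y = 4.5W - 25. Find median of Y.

median of Y = -3.85

A linear map preserves order up to sign, so median of Y = a·median of W + b = 4.5·4.7 + (-25) = -3.85.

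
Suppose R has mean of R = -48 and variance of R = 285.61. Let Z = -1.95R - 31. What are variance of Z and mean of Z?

variance of Z = 1086.032025, mean of Z = 62.6

Z = -1.95R - 31 is linear with a = -1.95, b = -31.
variance of Z = a²·variance of R = (-1.95)²·285.61 = 1086.032025 (the additive constant -31 does not affect variance).
mean of Z = a·mean of R + b = (-1.95)·(-48) + (-31) = 62.6.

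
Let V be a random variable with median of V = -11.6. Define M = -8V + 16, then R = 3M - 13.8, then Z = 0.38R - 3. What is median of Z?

median of Z = 115.788

median of M = (-8)·(-11.6) + 16 = 108.8.
median of R = 3·108.8 + (-13.8) = 312.6.
median of Z = 0.38·312.6 + (-3) = 115.788.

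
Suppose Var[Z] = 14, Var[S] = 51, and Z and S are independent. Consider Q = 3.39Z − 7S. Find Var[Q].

Var[Q] = 2659.8894

Var[Q] = a²·Var[Z] + b²·Var[S] + 2ab·Cov[Z, S] with a = 3.39, b = -7.
Independence gives Cov[Z, S] = 0.
= 3.39²·14 + (-7)²·51 + 2·3.39·(-7)·0
= 160.8894 + 2499 + 0 = 2659.8894.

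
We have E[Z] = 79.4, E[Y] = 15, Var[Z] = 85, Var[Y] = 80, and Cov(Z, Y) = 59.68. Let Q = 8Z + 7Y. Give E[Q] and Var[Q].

E[Q] = 740.2, Var[Q] = 16044.16

E[Q] = 8·E[Z] + 7·E[Y] = 8·79.4 + 7·15 = 740.2.
Var[Q] = a²·Var[Z] + b²·Var[Y] + 2ab·Cov(Z, Y) with a = 8, b = 7.
= 8²·85 + 7²·80 + 2·8·7·59.68
= 5440 + 3920 + 6684.16 = 16044.16.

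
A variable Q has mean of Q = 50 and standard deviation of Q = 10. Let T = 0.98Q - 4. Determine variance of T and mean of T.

T = 0.98Q - 4 is linear with a = 0.98, b = -4.
variance of Q = 10² = 100.
variance of T = a²·variance of Q = 0.98²·100 = 96.04 (the additive constant -4 does not affect variance).
mean of T = a·mean of Q + b = 0.98·50 + (-4) = 45.

variance of T = 96.04, mean of T = 45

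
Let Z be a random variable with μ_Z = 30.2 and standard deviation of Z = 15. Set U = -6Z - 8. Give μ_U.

μ_U = -189.2

U = -6Z - 8 is linear with a = -6, b = -8.
μ_U = a·μ_Z + b = (-6)·30.2 + (-8) = -189.2.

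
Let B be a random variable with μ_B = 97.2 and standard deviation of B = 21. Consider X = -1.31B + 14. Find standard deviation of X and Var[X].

standard deviation of X = 27.51, Var[X] = 756.8001

X = -1.31B + 14 is linear with a = -1.31, b = 14.
standard deviation of X = |a|·standard deviation of B = |-1.31|·21 = 27.51.
Var[B] = 21² = 441.
Var[X] = a²·Var[B] = (-1.31)²·441 = 756.8001 (the additive constant 14 does not affect variance).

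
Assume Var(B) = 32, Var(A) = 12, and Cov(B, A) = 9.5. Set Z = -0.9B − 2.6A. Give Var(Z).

Var(Z) = 151.5

Var(Z) = a²·Var(B) + b²·Var(A) + 2ab·Cov(B, A) with a = -0.9, b = -2.6.
= (-0.9)²·32 + (-2.6)²·12 + 2·(-0.9)·(-2.6)·9.5
= 25.92 + 81.12 + 44.46 = 151.5.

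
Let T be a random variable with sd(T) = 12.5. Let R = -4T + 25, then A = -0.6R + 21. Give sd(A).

sd(R) = |-4|·12.5 = 50.
sd(A) = |-0.6|·50 = 30.

sd(A) = 30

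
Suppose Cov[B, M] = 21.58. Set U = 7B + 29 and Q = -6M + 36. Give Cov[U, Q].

Cov[U, Q] = -906.36

Cov[U, Q] = a·c·Cov[B, M] = 7·(-6)·21.58 = -906.36. Additive constants drop out.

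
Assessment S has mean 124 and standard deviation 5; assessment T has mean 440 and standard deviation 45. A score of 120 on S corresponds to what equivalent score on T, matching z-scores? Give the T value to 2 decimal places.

T = 404.00

z = (120 − 124)/5 = -0.8.
T = 440 + z·45 = 440 + (120 − 124)·45/5 = 404.00.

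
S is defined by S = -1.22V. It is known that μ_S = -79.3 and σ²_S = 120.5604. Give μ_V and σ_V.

μ_V = 65, σ_V = 9

From S = -1.22V: μ_S = a·μ_V + b, so μ_V = (μ_S − b)/a = (-79.3 − 0)/(-1.22) = 65.
σ_S = √120.5604 = 10.98.
σ_S = |a|·σ_V, so σ_V = 10.98/|-1.22| = 9.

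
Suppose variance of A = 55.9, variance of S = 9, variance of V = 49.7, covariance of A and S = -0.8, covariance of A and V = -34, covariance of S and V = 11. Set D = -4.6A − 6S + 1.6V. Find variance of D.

variance of D = a²·variance of A + b²·variance of S + c²·variance of V + 2ab·covariance of A and S + 2ac·covariance of A and V + 2bc·covariance of S and V, with a = -4.6, b = -6, c = 1.6.
= 1182.844 + 324 + 127.232 + (-44.16) + 500.48 + (-211.2)
= 1879.196.

variance of D = 1879.196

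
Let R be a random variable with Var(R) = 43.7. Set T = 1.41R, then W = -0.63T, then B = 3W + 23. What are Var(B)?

Var(B) = 310.343940837

Var(T) = 1.41²·43.7 = 86.87997.
Var(W) = (-0.63)²·86.87997 = 34.482660093.
Var(B) = 3²·34.482660093 = 310.343940837.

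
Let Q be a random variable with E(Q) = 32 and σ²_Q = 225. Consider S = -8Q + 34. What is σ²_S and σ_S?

σ²_S = 14400, σ_S = 120

S = -8Q + 34 is linear with a = -8, b = 34.
σ²_S = a²·σ²_Q = (-8)²·225 = 14400 (the additive constant 34 does not affect variance).
σ_Q = √225 = 15.
σ_S = |a|·σ_Q = |-8|·15 = 120.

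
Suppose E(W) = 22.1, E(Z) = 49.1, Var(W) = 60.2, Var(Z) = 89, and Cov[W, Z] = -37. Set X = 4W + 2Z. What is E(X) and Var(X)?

E(X) = 4·E(W) + 2·E(Z) = 4·22.1 + 2·49.1 = 186.6.
Var(X) = a²·Var(W) + b²·Var(Z) + 2ab·Cov[W, Z] with a = 4, b = 2.
= 4²·60.2 + 2²·89 + 2·4·2·(-37)
= 963.2 + 356 + (-592) = 727.2.

E(X) = 186.6, Var(X) = 727.2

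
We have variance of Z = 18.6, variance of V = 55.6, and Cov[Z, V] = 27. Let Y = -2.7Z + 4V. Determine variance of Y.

variance of Y = a²·variance of Z + b²·variance of V + 2ab·Cov[Z, V] with a = -2.7, b = 4.
= (-2.7)²·18.6 + 4²·55.6 + 2·(-2.7)·4·27
= 135.594 + 889.6 + (-583.2) = 441.994.

variance of Y = 441.994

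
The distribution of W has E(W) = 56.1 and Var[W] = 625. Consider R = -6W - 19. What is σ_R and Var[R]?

R = -6W - 19 is linear with a = -6, b = -19.
σ_W = √625 = 25.
σ_R = |a|·σ_W = |-6|·25 = 150.
Var[R] = a²·Var[W] = (-6)²·625 = 22500 (the additive constant -19 does not affect variance).

σ_R = 150, Var[R] = 22500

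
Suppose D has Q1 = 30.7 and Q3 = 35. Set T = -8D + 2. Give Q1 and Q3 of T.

Q1(T) = -278, Q3(T) = -243.6

a = -8 < 0 reverses order: Q1(T) comes from Q3(D), Q3(T) from Q1(D).
Q1(T) = (-8)·35 + 2 = -278; Q3(T) = (-8)·30.7 + 2 = -243.6.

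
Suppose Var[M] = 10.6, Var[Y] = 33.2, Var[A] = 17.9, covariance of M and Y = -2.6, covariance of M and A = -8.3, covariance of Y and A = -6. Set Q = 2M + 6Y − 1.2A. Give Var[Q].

Var[Q] = a²·Var[M] + b²·Var[Y] + c²·Var[A] + 2ab·covariance of M and Y + 2ac·covariance of M and A + 2bc·covariance of Y and A, with a = 2, b = 6, c = -1.2.
= 42.4 + 1195.2 + 25.776 + (-62.4) + 39.84 + 86.4
= 1327.216.

Var[Q] = 1327.216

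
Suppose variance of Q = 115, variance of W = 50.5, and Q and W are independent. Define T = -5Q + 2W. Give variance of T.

variance of T = a²·variance of Q + b²·variance of W + 2ab·Cov(Q, W) with a = -5, b = 2.
Independence gives Cov(Q, W) = 0.
= (-5)²·115 + 2²·50.5 + 2·(-5)·2·0
= 2875 + 202 + 0 = 3077.

variance of T = 3077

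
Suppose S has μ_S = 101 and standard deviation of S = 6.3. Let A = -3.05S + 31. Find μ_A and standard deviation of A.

A = -3.05S + 31 is linear with a = -3.05, b = 31.
μ_A = a·μ_S + b = (-3.05)·101 + 31 = -277.05.
standard deviation of A = |a|·standard deviation of S = |-3.05|·6.3 = 19.215.

μ_A = -277.05, standard deviation of A = 19.215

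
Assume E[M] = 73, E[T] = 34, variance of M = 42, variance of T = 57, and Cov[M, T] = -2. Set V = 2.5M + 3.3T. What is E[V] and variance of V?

E[V] = 2.5·E[M] + 3.3·E[T] = 2.5·73 + 3.3·34 = 294.7.
variance of V = a²·variance of M + b²·variance of T + 2ab·Cov[M, T] with a = 2.5, b = 3.3.
= 2.5²·42 + 3.3²·57 + 2·2.5·3.3·(-2)
= 262.5 + 620.73 + (-33) = 850.23.

E[V] = 294.7, variance of V = 850.23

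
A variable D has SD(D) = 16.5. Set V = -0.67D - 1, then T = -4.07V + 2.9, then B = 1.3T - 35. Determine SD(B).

SD(V) = |-0.67|·16.5 = 11.055.
SD(T) = |-4.07|·11.055 = 44.99385.
SD(B) = |1.3|·44.99385 = 58.492005.

SD(B) = 58.492005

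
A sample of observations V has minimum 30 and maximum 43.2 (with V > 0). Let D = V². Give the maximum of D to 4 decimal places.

V² is increasing on this domain, so max(D) comes from max(V) = 43.2: max(D) = square(43.2) = 1866.24.

max(D) = 1866.24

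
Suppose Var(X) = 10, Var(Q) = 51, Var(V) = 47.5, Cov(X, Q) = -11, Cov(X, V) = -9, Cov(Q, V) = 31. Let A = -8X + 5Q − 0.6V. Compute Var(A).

Var(A) = 2539.7

Var(A) = a²·Var(X) + b²·Var(Q) + c²·Var(V) + 2ab·Cov(X, Q) + 2ac·Cov(X, V) + 2bc·Cov(Q, V), with a = -8, b = 5, c = -0.6.
= 640 + 1275 + 17.1 + 880 + (-86.4) + (-186)
= 2539.7.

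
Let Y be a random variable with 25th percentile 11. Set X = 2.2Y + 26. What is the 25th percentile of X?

25th percentile of X = 50.2

Since a = 2.2 > 0 the transformation is increasing, so the 25th percentile of X = a·(P_{25} of Y) + b = 2.2·11 + 26 = 50.2.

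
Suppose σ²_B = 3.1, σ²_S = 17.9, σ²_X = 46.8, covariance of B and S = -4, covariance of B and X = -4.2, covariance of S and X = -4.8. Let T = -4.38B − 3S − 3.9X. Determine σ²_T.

σ²_T = 571.47084

σ²_T = a²·σ²_B + b²·σ²_S + c²·σ²_X + 2ab·covariance of B and S + 2ac·covariance of B and X + 2bc·covariance of S and X, with a = -4.38, b = -3, c = -3.9.
= 59.47164 + 161.1 + 711.828 + (-105.12) + (-143.4888) + (-112.32)
= 571.47084.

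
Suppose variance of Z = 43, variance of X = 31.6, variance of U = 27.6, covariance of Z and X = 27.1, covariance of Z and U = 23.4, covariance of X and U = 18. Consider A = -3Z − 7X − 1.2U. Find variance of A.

variance of A = 3584.224

variance of A = a²·variance of Z + b²·variance of X + c²·variance of U + 2ab·covariance of Z and X + 2ac·covariance of Z and U + 2bc·covariance of X and U, with a = -3, b = -7, c = -1.2.
= 387 + 1548.4 + 39.744 + 1138.2 + 168.48 + 302.4
= 3584.224.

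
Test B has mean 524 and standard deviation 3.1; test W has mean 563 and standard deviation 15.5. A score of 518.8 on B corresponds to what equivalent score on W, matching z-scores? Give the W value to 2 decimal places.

z = (518.8 − 524)/3.1 ≈ -1.6774.
W = 563 + z·15.5 = 563 + (518.8 − 524)·15.5/3.1 = 537.00.

W = 537.00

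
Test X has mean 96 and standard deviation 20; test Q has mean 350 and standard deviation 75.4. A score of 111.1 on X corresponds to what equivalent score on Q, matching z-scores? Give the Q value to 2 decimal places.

z = (111.1 − 96)/20 = 0.755.
Q = 350 + z·75.4 = 350 + (111.1 − 96)·75.4/20 ≈ 406.93.

Q = 406.93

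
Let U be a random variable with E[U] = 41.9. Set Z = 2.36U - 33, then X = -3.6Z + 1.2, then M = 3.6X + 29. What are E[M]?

E[Z] = 2.36·41.9 + (-33) = 65.884.
E[X] = (-3.6)·65.884 + 1.2 = -235.9824.
E[M] = 3.6·(-235.9824) + 29 = -820.53664.

E[M] = -820.53664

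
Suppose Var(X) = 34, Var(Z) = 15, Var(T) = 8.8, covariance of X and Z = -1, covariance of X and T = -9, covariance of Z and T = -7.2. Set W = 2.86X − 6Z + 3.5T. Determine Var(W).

Var(W) = a²·Var(X) + b²·Var(Z) + c²·Var(T) + 2ab·covariance of X and Z + 2ac·covariance of X and T + 2bc·covariance of Z and T, with a = 2.86, b = -6, c = 3.5.
= 278.1064 + 540 + 107.8 + 34.32 + (-180.18) + 302.4
= 1082.4464.

Var(W) = 1082.4464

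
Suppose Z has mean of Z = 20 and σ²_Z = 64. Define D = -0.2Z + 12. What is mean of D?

mean of D = 8

D = -0.2Z + 12 is linear with a = -0.2, b = 12.
mean of D = a·mean of Z + b = (-0.2)·20 + 12 = 8.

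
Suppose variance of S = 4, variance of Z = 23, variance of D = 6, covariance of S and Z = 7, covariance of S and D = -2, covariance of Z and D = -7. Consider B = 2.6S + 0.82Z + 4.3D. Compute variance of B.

variance of B = a²·variance of S + b²·variance of Z + c²·variance of D + 2ab·covariance of S and Z + 2ac·covariance of S and D + 2bc·covariance of Z and D, with a = 2.6, b = 0.82, c = 4.3.
= 27.04 + 15.4652 + 110.94 + 29.848 + (-44.72) + (-49.364)
= 89.2092.

variance of B = 89.2092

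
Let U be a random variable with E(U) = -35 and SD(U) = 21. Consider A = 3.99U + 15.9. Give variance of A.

A = 3.99U + 15.9 is linear with a = 3.99, b = 15.9.
variance of U = 21² = 441.
variance of A = a²·variance of U = 3.99²·441 = 7020.7641 (the additive constant 15.9 does not affect variance).

variance of A = 7020.7641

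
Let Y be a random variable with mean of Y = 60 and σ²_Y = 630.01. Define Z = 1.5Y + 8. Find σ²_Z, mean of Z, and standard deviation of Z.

σ²_Z = 1417.5225, mean of Z = 98, standard deviation of Z = 37.65

Z = 1.5Y + 8 is linear with a = 1.5, b = 8.
σ²_Z = a²·σ²_Y = 1.5²·630.01 = 1417.5225 (the additive constant 8 does not affect variance).
mean of Z = a·mean of Y + b = 1.5·60 + 8 = 98.
standard deviation of Y = √630.01 = 25.1.
standard deviation of Z = |a|·standard deviation of Y = |1.5|·25.1 = 37.65.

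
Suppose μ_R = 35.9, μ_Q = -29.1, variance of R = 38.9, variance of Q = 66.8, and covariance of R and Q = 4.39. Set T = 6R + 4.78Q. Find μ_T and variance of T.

μ_T = 76.302, variance of T = 3178.48352

μ_T = 6·μ_R + 4.78·μ_Q = 6·35.9 + 4.78·(-29.1) = 76.302.
variance of T = a²·variance of R + b²·variance of Q + 2ab·covariance of R and Q with a = 6, b = 4.78.
= 6²·38.9 + 4.78²·66.8 + 2·6·4.78·4.39
= 1400.4 + 1526.27312 + 251.8104 = 3178.48352.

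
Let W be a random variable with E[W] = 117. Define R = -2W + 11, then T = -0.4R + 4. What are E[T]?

E[R] = (-2)·117 + 11 = -223.
E[T] = (-0.4)·(-223) + 4 = 93.2.

E[T] = 93.2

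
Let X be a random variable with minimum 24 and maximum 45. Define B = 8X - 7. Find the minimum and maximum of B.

min(B) = 185, max(B) = 353

a = 8 > 0, so min(B) = a·min(X)+b = 8·24 + (-7) = 185 and max(B) = 8·45 + (-7) = 353.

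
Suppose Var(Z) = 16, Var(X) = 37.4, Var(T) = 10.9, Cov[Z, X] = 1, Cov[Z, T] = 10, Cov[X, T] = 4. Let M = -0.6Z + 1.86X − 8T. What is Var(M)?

Var(M) = 807.47704

Var(M) = a²·Var(Z) + b²·Var(X) + c²·Var(T) + 2ab·Cov[Z, X] + 2ac·Cov[Z, T] + 2bc·Cov[X, T], with a = -0.6, b = 1.86, c = -8.
= 5.76 + 129.38904 + 697.6 + (-2.232) + 96 + (-119.04)
= 807.47704.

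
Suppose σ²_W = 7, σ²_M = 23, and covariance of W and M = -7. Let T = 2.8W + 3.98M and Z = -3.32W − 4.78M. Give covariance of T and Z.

covariance of T and Z = -316.45

By bilinearity, covariance of T and Z = ac·σ²_W + bd·σ²_M + (ad+bc)·covariance of W and M, with a=2.8, b=3.98, c=-3.32, d=-4.78.
ac·σ²_W = 2.8·(-3.32)·7 = -65.072
bd·σ²_M = 3.98·(-4.78)·23 = -437.5612
(ad+bc)·covariance of W and M = (-26.5976)·(-7) = 186.1832
covariance of T and Z = -65.072 + (-437.5612) + 186.1832 = -316.45.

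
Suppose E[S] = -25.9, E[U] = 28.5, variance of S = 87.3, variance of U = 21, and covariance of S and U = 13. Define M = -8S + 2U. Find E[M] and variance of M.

E[M] = 264.2, variance of M = 5255.2

E[M] = (-8)·E[S] + 2·E[U] = (-8)·(-25.9) + 2·28.5 = 264.2.
variance of M = a²·variance of S + b²·variance of U + 2ab·covariance of S and U with a = -8, b = 2.
= (-8)²·87.3 + 2²·21 + 2·(-8)·2·13
= 5587.2 + 84 + (-416) = 5255.2.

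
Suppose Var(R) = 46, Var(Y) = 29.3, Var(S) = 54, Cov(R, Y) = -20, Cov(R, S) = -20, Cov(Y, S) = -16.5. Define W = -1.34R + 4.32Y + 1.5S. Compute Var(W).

Var(W) = 849.01792

Var(W) = a²·Var(R) + b²·Var(Y) + c²·Var(S) + 2ab·Cov(R, Y) + 2ac·Cov(R, S) + 2bc·Cov(Y, S), with a = -1.34, b = 4.32, c = 1.5.
= 82.5976 + 546.80832 + 121.5 + 231.552 + 80.4 + (-213.84)
= 849.01792.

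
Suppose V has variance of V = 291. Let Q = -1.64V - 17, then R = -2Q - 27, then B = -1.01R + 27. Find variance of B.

variance of B = 3193.62135744

variance of Q = (-1.64)²·291 = 782.6736.
variance of R = (-2)²·782.6736 = 3130.6944.
variance of B = (-1.01)²·3130.6944 = 3193.62135744.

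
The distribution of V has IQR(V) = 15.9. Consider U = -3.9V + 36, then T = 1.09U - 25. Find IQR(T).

IQR(T) = 67.5909

IQR(U) = |-3.9|·15.9 = 62.01.
IQR(T) = |1.09|·62.01 = 67.5909.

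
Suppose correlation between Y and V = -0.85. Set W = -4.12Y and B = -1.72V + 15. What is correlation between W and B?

correlation between W and B = -0.85

Linear rescalings preserve correlation up to sign; here the slopes -4.12 and -1.72 have the same sign, so correlation between W and B = correlation between Y and V = -0.85.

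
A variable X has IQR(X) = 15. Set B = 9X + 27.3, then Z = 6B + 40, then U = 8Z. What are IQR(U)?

IQR(B) = |9|·15 = 135.
IQR(Z) = |6|·135 = 810.
IQR(U) = |8|·810 = 6480.

IQR(U) = 6480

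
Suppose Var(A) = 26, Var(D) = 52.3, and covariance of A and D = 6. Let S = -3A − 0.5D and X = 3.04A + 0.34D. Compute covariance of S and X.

By bilinearity, covariance of S and X = ac·Var(A) + bd·Var(D) + (ad+bc)·covariance of A and D, with a=-3, b=-0.5, c=3.04, d=0.34.
ac·Var(A) = (-3)·3.04·26 = -237.12
bd·Var(D) = (-0.5)·0.34·52.3 = -8.891
(ad+bc)·covariance of A and D = (-2.54)·6 = -15.24
covariance of S and X = -237.12 + (-8.891) + (-15.24) = -261.251.

covariance of S and X = -261.251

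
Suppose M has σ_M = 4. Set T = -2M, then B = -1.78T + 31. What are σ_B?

σ_B = 14.24

σ_T = |-2|·4 = 8.
σ_B = |-1.78|·8 = 14.24.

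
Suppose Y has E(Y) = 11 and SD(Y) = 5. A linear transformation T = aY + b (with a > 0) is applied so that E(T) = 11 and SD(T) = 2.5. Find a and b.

a = 0.5, b = 5.5

SD(T) = a·SD(Y) (a > 0), so a = 2.5/5 = 0.5.
E(T) = a·E(Y) + b, so b = 11 − 0.5·11 = 5.5.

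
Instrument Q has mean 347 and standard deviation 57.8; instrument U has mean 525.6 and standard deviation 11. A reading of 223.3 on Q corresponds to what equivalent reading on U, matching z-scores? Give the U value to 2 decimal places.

U = 502.06

z = (223.3 − 347)/57.8 ≈ -2.1401.
U = 525.6 + z·11 = 525.6 + (223.3 − 347)·11/57.8 ≈ 502.06.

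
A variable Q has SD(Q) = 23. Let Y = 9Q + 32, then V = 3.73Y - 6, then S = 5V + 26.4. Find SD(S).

SD(S) = 3860.55

SD(Y) = |9|·23 = 207.
SD(V) = |3.73|·207 = 772.11.
SD(S) = |5|·772.11 = 3860.55.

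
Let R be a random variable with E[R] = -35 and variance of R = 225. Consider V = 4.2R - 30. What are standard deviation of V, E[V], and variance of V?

V = 4.2R - 30 is linear with a = 4.2, b = -30.
standard deviation of R = √225 = 15.
standard deviation of V = |a|·standard deviation of R = |4.2|·15 = 63.
E[V] = a·E[R] + b = 4.2·(-35) + (-30) = -177.
variance of V = a²·variance of R = 4.2²·225 = 3969 (the additive constant -30 does not affect variance).

standard deviation of V = 63, E[V] = -177, variance of V = 3969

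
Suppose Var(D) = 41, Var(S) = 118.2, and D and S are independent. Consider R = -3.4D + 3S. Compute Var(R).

Var(R) = a²·Var(D) + b²·Var(S) + 2ab·Cov(D, S) with a = -3.4, b = 3.
Independence gives Cov(D, S) = 0.
= (-3.4)²·41 + 3²·118.2 + 2·(-3.4)·3·0
= 473.96 + 1063.8 + 0 = 1537.76.

Var(R) = 1537.76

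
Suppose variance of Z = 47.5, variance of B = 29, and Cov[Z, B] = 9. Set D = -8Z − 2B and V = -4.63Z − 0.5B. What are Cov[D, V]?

By bilinearity, Cov[D, V] = ac·variance of Z + bd·variance of B + (ad+bc)·Cov[Z, B], with a=-8, b=-2, c=-4.63, d=-0.5.
ac·variance of Z = (-8)·(-4.63)·47.5 = 1759.4
bd·variance of B = (-2)·(-0.5)·29 = 29
(ad+bc)·Cov[Z, B] = (13.26)·9 = 119.34
Cov[D, V] = 1759.4 + 29 + 119.34 = 1907.74.

Cov[D, V] = 1907.74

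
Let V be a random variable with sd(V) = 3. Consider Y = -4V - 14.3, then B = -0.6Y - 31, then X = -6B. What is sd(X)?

sd(X) = 43.2

sd(Y) = |-4|·3 = 12.
sd(B) = |-0.6|·12 = 7.2.
sd(X) = |-6|·7.2 = 43.2.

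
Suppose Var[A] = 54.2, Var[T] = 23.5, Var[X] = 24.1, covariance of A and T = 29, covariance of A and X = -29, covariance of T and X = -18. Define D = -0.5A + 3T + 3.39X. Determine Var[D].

Var[D] = a²·Var[A] + b²·Var[T] + c²·Var[X] + 2ab·covariance of A and T + 2ac·covariance of A and X + 2bc·covariance of T and X, with a = -0.5, b = 3, c = 3.39.
= 13.55 + 211.5 + 276.95961 + (-87) + 98.31 + (-366.12)
= 147.19961.

Var[D] = 147.19961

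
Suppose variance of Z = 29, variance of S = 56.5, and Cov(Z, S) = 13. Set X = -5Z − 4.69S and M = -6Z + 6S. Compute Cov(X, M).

By bilinearity, Cov(X, M) = ac·variance of Z + bd·variance of S + (ad+bc)·Cov(Z, S), with a=-5, b=-4.69, c=-6, d=6.
ac·variance of Z = (-5)·(-6)·29 = 870
bd·variance of S = (-4.69)·6·56.5 = -1589.91
(ad+bc)·Cov(Z, S) = (-1.86)·13 = -24.18
Cov(X, M) = 870 + (-1589.91) + (-24.18) = -744.09.

Cov(X, M) = -744.09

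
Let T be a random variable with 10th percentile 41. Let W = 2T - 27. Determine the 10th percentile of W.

10th percentile of W = 55

Since a = 2 > 0 the transformation is increasing, so the 10th percentile of W = a·(P_{10} of T) + b = 2·41 + (-27) = 55.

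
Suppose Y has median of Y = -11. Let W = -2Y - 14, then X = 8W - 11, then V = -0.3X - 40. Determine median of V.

median of V = -55.9

median of W = (-2)·(-11) + (-14) = 8.
median of X = 8·8 + (-11) = 53.
median of V = (-0.3)·53 + (-40) = -55.9.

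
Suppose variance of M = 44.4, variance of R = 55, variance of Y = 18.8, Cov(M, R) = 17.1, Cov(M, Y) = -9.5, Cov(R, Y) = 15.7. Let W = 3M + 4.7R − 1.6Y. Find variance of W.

variance of W = 1999.97

variance of W = a²·variance of M + b²·variance of R + c²·variance of Y + 2ab·Cov(M, R) + 2ac·Cov(M, Y) + 2bc·Cov(R, Y), with a = 3, b = 4.7, c = -1.6.
= 399.6 + 1214.95 + 48.128 + 482.22 + 91.2 + (-236.128)
= 1999.97.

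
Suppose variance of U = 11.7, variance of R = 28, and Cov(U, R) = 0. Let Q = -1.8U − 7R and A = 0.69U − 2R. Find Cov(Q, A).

By bilinearity, Cov(Q, A) = ac·variance of U + bd·variance of R + (ad+bc)·Cov(U, R), with a=-1.8, b=-7, c=0.69, d=-2.
ac·variance of U = (-1.8)·0.69·11.7 = -14.5314
bd·variance of R = (-7)·(-2)·28 = 392
(ad+bc)·Cov(U, R) = (-1.23)·0 = 0
Cov(Q, A) = -14.5314 + 392 + 0 = 377.4686.

Cov(Q, A) = 377.4686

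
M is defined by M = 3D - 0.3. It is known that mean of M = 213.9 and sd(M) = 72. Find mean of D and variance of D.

From M = 3D - 0.3: mean of M = a·mean of D + b, so mean of D = (mean of M − b)/a = (213.9 − (-0.3))/3 = 71.4.
variance of M = 72² = 5184.
variance of M = a²·variance of D, so variance of D = 5184/3² = 576.

mean of D = 71.4, variance of D = 576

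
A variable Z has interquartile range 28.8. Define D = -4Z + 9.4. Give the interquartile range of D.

IQR(D) = 115.2

Under D = aZ + b, IQR(D) = |a|·IQR(Z) = |-4|·28.8 = 115.2 (shifts cancel; spread scales by |a|).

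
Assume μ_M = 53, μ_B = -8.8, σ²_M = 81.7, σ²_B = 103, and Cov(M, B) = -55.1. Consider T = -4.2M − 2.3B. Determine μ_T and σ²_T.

μ_T = -202.36, σ²_T = 921.526

μ_T = (-4.2)·μ_M + (-2.3)·μ_B = (-4.2)·53 + (-2.3)·(-8.8) = -202.36.
σ²_T = a²·σ²_M + b²·σ²_B + 2ab·Cov(M, B) with a = -4.2, b = -2.3.
= (-4.2)²·81.7 + (-2.3)²·103 + 2·(-4.2)·(-2.3)·(-55.1)
= 1441.188 + 544.87 + (-1064.532) = 921.526.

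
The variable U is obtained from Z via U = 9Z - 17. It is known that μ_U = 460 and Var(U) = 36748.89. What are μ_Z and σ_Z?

μ_Z = 53, σ_Z = 21.3

From U = 9Z - 17: μ_U = a·μ_Z + b, so μ_Z = (μ_U − b)/a = (460 − (-17))/9 = 53.
σ_U = √36748.89 = 191.7.
σ_U = |a|·σ_Z, so σ_Z = 191.7/|9| = 21.3.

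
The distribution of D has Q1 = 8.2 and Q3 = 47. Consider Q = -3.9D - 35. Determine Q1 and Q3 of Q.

Q1(Q) = -218.3, Q3(Q) = -66.98

a = -3.9 < 0 reverses order: Q1(Q) comes from Q3(D), Q3(Q) from Q1(D).
Q1(Q) = (-3.9)·47 + (-35) = -218.3; Q3(Q) = (-3.9)·8.2 + (-35) = -66.98.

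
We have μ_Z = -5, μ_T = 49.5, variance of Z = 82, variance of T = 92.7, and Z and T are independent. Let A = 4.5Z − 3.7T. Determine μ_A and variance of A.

μ_A = -205.65, variance of A = 2929.563

μ_A = 4.5·μ_Z + (-3.7)·μ_T = 4.5·(-5) + (-3.7)·49.5 = -205.65.
variance of A = a²·variance of Z + b²·variance of T + 2ab·Cov[Z, T] with a = 4.5, b = -3.7.
Independence gives Cov[Z, T] = 0.
= 4.5²·82 + (-3.7)²·92.7 + 2·4.5·(-3.7)·0
= 1660.5 + 1269.063 + 0 = 2929.563.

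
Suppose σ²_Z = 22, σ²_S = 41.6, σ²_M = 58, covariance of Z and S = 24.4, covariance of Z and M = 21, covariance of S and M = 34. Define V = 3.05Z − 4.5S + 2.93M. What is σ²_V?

σ²_V = 353.9522

σ²_V = a²·σ²_Z + b²·σ²_S + c²·σ²_M + 2ab·covariance of Z and S + 2ac·covariance of Z and M + 2bc·covariance of S and M, with a = 3.05, b = -4.5, c = 2.93.
= 204.655 + 842.4 + 497.9242 + (-669.78) + 375.333 + (-896.58)
= 353.9522.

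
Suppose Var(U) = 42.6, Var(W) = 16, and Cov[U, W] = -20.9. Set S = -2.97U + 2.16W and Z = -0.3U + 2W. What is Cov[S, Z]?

By bilinearity, Cov[S, Z] = ac·Var(U) + bd·Var(W) + (ad+bc)·Cov[U, W], with a=-2.97, b=2.16, c=-0.3, d=2.
ac·Var(U) = (-2.97)·(-0.3)·42.6 = 37.9566
bd·Var(W) = 2.16·2·16 = 69.12
(ad+bc)·Cov[U, W] = (-6.588)·(-20.9) = 137.6892
Cov[S, Z] = 37.9566 + 69.12 + 137.6892 = 244.7658.

Cov[S, Z] = 244.7658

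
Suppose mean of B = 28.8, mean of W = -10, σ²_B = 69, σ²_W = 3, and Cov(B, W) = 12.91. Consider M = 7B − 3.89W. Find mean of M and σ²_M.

mean of M = 240.5, σ²_M = 2723.3177

mean of M = 7·mean of B + (-3.89)·mean of W = 7·28.8 + (-3.89)·(-10) = 240.5.
σ²_M = a²·σ²_B + b²·σ²_W + 2ab·Cov(B, W) with a = 7, b = -3.89.
= 7²·69 + (-3.89)²·3 + 2·7·(-3.89)·12.91
= 3381 + 45.3963 + (-703.0786) = 2723.3177.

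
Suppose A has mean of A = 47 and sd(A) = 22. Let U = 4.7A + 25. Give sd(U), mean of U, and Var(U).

sd(U) = 103.4, mean of U = 245.9, Var(U) = 10691.56

U = 4.7A + 25 is linear with a = 4.7, b = 25.
sd(U) = |a|·sd(A) = |4.7|·22 = 103.4.
mean of U = a·mean of A + b = 4.7·47 + 25 = 245.9.
Var(A) = 22² = 484.
Var(U) = a²·Var(A) = 4.7²·484 = 10691.56 (the additive constant 25 does not affect variance).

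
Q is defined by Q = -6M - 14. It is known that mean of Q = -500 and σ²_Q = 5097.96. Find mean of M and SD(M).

mean of M = 81, SD(M) = 11.9

From Q = -6M - 14: mean of Q = a·mean of M + b, so mean of M = (mean of Q − b)/a = (-500 − (-14))/(-6) = 81.
SD(Q) = √5097.96 = 71.4.
SD(Q) = |a|·SD(M), so SD(M) = 71.4/|-6| = 11.9.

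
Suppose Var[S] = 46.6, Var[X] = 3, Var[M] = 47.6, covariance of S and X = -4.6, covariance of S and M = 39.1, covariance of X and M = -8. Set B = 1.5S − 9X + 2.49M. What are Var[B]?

Var[B] = a²·Var[S] + b²·Var[X] + c²·Var[M] + 2ab·covariance of S and X + 2ac·covariance of S and M + 2bc·covariance of X and M, with a = 1.5, b = -9, c = 2.49.
= 104.85 + 243 + 295.12476 + 124.2 + 292.077 + 358.56
= 1417.81176.

Var[B] = 1417.81176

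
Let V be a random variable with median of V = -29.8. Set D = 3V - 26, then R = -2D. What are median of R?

median of D = 3·(-29.8) + (-26) = -115.4.
median of R = (-2)·(-115.4) = 230.8.

median of R = 230.8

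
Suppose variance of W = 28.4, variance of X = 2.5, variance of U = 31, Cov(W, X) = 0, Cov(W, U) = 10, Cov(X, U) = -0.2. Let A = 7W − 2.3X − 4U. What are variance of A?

variance of A = a²·variance of W + b²·variance of X + c²·variance of U + 2ab·Cov(W, X) + 2ac·Cov(W, U) + 2bc·Cov(X, U), with a = 7, b = -2.3, c = -4.
= 1391.6 + 13.225 + 496 + 0 + (-560) + (-3.68)
= 1337.145.

variance of A = 1337.145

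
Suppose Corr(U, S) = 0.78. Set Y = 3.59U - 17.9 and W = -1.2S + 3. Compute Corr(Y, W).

Linear rescalings preserve |correlation|; the slopes 3.59 and -1.2 have opposite signs, so the correlation flips sign: Corr(Y, W) = −Corr(U, S) = -0.78.

Corr(Y, W) = -0.78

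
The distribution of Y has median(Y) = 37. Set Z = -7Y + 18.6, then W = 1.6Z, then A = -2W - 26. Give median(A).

median(Z) = (-7)·37 + 18.6 = -240.4.
median(W) = 1.6·(-240.4) = -384.64.
median(A) = (-2)·(-384.64) + (-26) = 743.28.

median(A) = 743.28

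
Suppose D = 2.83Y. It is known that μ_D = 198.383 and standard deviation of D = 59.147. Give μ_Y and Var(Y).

From D = 2.83Y: μ_D = a·μ_Y + b, so μ_Y = (μ_D − b)/a = (198.383 − 0)/2.83 = 70.1.
Var(D) = 59.147² = 3498.367609.
Var(D) = a²·Var(Y), so Var(Y) = 3498.367609/2.83² = 436.81.

μ_Y = 70.1, Var(Y) = 436.81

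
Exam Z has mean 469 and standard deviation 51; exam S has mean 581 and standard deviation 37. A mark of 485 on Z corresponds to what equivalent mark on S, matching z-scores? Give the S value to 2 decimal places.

S = 592.61

z = (485 − 469)/51 ≈ 0.3137.
S = 581 + z·37 = 581 + (485 − 469)·37/51 ≈ 592.61.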